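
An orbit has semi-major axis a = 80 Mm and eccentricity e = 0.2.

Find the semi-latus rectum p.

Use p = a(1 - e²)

Convert to SI: a = 80 Mm = 8e+07 m.
p = a (1 − e²).
p = 8e+07 · (1 − (0.2)²) = 8e+07 · 0.96 ≈ 7.68e+07 m = 76.8 Mm.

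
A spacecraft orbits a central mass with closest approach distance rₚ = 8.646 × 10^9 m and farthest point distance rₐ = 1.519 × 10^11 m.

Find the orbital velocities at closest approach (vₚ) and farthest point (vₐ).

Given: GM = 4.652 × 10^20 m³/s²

Use the vis-viva equation v² = GM(2/r − 1/a) with a = (rₚ + rₐ)/2 = (8.646e+09 + 1.519e+11)/2 = 8.0273e+10 m.
vₚ = √(GM · (2/rₚ − 1/a)) = √(4.652e+20 · (2/8.646e+09 − 1/8.0273e+10)) m/s ≈ 3.191e+05 m/s = 319.1 km/s.
vₐ = √(GM · (2/rₐ − 1/a)) = √(4.652e+20 · (2/1.519e+11 − 1/8.0273e+10)) m/s ≈ 1.816e+04 m/s = 18.16 km/s.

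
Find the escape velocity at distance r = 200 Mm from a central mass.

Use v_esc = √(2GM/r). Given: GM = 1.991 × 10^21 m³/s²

Convert to SI: r = 200 Mm = 2e+08 m.
Escape velocity comes from setting total energy to zero: ½v² − GM/r = 0 ⇒ v_esc = √(2GM / r).
v_esc = √(2 · 1.991e+21 / 2e+08) m/s ≈ 4.462e+06 m/s = 4462 km/s.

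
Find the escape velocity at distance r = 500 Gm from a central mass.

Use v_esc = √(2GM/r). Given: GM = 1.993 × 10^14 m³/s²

Convert to SI: r = 500 Gm = 5e+11 m.
Escape velocity comes from setting total energy to zero: ½v² − GM/r = 0 ⇒ v_esc = √(2GM / r).
v_esc = √(2 · 1.993e+14 / 5e+11) m/s ≈ 28.23 m/s = 28.23 m/s.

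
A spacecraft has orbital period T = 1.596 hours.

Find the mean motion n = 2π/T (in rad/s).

Convert to SI: T = 1.596 hours = 5745.6 s.
n = 2π / T.
n = 2π / 5745.6 s ≈ 0.001094 rad/s.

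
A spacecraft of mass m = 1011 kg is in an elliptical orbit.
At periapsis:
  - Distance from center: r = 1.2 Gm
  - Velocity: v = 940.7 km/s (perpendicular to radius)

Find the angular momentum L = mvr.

Convert to SI: r = 1.2 Gm = 1.2e+09 m; v = 940.7 km/s = 940700 m/s.
Since v is perpendicular to r, L = m · v · r.
L = 1011 · 940700 · 1.2e+09 kg·m²/s ≈ 1.141e+18 kg·m²/s.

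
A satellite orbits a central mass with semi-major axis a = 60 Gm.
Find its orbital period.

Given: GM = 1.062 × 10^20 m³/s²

Convert to SI: a = 60 Gm = 6e+10 m.
Kepler's third law: T = 2π √(a³ / GM).
Substituting a = 6e+10 m and GM = 1.062e+20 m³/s²:
T = 2π √((6e+10)³ / 1.062e+20) s
T ≈ 8.961e+06 s = 103.7 days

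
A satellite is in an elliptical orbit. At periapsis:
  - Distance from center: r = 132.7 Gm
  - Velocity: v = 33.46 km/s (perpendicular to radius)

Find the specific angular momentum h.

Convert to SI: r = 132.7 Gm = 1.327e+11 m; v = 33.46 km/s = 33460 m/s.
With v perpendicular to r, h = r · v.
h = 1.327e+11 · 33460 m²/s ≈ 4.44e+15 m²/s.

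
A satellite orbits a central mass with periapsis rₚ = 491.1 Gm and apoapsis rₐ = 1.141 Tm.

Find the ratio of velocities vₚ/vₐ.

Convert to SI: rₚ = 491.1 Gm = 4.911e+11 m; rₐ = 1.141 Tm = 1.141e+12 m.
Conservation of angular momentum gives rₚvₚ = rₐvₐ, so vₚ/vₐ = rₐ/rₚ.
vₚ/vₐ = 1.141e+12 / 4.911e+11 ≈ 2.323.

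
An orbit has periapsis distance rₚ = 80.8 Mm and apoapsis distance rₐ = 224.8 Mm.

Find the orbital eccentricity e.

Convert to SI: rₚ = 80.8 Mm = 8.08e+07 m; rₐ = 224.8 Mm = 2.248e+08 m.
e = (rₐ − rₚ) / (rₐ + rₚ).
e = (2.248e+08 − 8.08e+07) / (2.248e+08 + 8.08e+07) = 1.44e+08 / 3.056e+08 ≈ 0.4712.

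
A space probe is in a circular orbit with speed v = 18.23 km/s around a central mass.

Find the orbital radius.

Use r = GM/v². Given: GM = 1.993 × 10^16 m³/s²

Convert to SI: v = 18.23 km/s = 18230 m/s.
For a circular orbit, v² = GM / r, so r = GM / v².
r = 1.993e+16 / (18230)² m ≈ 5.997e+07 m = 59.97 Mm.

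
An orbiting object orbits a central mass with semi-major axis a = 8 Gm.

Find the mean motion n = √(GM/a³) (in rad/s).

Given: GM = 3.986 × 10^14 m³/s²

Convert to SI: a = 8 Gm = 8e+09 m.
n = √(GM / a³).
n = √(3.986e+14 / (8e+09)³) rad/s ≈ 2.79e-08 rad/s.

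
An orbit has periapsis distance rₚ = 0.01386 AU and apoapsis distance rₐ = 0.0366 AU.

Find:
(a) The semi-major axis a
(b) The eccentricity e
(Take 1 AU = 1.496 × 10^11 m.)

Convert to SI: rₚ = 0.01386 AU = 2.07346e+09 m; rₐ = 0.0366 AU = 5.47536e+09 m.
(a) a = (rₚ + rₐ) / 2 = (2.07346e+09 + 5.47536e+09) / 2 ≈ 3.774e+09 m = 0.02523 AU.
(b) e = (rₐ − rₚ) / (rₐ + rₚ) = (5.47536e+09 − 2.07346e+09) / (5.47536e+09 + 2.07346e+09) ≈ 0.4507.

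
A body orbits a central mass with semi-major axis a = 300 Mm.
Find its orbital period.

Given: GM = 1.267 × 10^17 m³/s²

Convert to SI: a = 300 Mm = 3e+08 m.
Kepler's third law: T = 2π √(a³ / GM).
Substituting a = 3e+08 m and GM = 1.267e+17 m³/s²:
T = 2π √((3e+08)³ / 1.267e+17) s
T ≈ 9.172e+04 s = 1.062 days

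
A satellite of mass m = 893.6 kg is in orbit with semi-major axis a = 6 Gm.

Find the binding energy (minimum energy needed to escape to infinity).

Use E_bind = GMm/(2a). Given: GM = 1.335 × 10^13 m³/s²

Convert to SI: a = 6 Gm = 6e+09 m.
Total orbital energy is E = −GMm/(2a); binding energy is E_bind = −E = GMm/(2a).
E_bind = 1.335e+13 · 893.6 / (2 · 6e+09) J ≈ 9.941e+05 J = 994.1 kJ.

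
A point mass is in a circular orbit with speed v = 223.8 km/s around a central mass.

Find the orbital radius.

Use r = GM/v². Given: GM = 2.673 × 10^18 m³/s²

Convert to SI: v = 223.8 km/s = 223800 m/s.
For a circular orbit, v² = GM / r, so r = GM / v².
r = 2.673e+18 / (223800)² m ≈ 5.337e+07 m = 53.37 Mm.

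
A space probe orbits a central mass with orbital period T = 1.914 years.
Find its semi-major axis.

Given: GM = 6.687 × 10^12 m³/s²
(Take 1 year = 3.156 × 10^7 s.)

Convert to SI: T = 1.914 years = 6.04058e+07 s.
Invert Kepler's third law: a = (GM · T² / (4π²))^(1/3).
Substituting T = 6.04058e+07 s and GM = 6.687e+12 m³/s²:
a = (6.687e+12 · (6.04058e+07)² / (4π²))^(1/3) m
a ≈ 8.518e+08 m = 8.518 × 10^8 m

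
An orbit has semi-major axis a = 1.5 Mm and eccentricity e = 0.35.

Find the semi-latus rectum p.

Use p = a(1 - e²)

Convert to SI: a = 1.5 Mm = 1.5e+06 m.
p = a (1 − e²).
p = 1.5e+06 · (1 − (0.35)²) = 1.5e+06 · 0.8775 ≈ 1.316e+06 m = 1.316 Mm.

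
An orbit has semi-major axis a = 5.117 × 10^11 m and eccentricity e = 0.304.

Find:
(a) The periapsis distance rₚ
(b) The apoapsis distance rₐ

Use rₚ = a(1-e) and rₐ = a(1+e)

(a) rₚ = a(1 − e) = 5.117e+11 · (1 − 0.304) = 5.117e+11 · 0.696 ≈ 3.561e+11 m = 3.561 × 10^11 m.
(b) rₐ = a(1 + e) = 5.117e+11 · (1 + 0.304) = 5.117e+11 · 1.304 ≈ 6.673e+11 m = 6.673 × 10^11 m.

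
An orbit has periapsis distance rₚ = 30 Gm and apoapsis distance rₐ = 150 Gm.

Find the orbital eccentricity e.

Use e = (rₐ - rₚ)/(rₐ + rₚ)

Convert to SI: rₚ = 30 Gm = 3e+10 m; rₐ = 150 Gm = 1.5e+11 m.
e = (rₐ − rₚ) / (rₐ + rₚ).
e = (1.5e+11 − 3e+10) / (1.5e+11 + 3e+10) = 1.2e+11 / 1.8e+11 ≈ 0.6667.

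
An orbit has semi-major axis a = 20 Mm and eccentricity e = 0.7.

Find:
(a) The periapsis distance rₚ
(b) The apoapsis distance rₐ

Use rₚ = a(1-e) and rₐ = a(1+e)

Convert to SI: a = 20 Mm = 2e+07 m.
(a) rₚ = a(1 − e) = 2e+07 · (1 − 0.7) = 2e+07 · 0.3 ≈ 6e+06 m = 6 Mm.
(b) rₐ = a(1 + e) = 2e+07 · (1 + 0.7) = 2e+07 · 1.7 ≈ 3.4e+07 m = 34 Mm.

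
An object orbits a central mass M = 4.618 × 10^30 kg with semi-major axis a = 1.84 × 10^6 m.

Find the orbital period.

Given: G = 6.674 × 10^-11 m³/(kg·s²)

GM = G · M = 6.674e-11 · 4.618e+30 = 3.08205e+20 m³/s².
Kepler's third law: T = 2π √(a³ / GM).
Substituting a = 1.84e+06 m and GM = 3.08205e+20 m³/s²:
T = 2π √((1.84e+06)³ / 3.08205e+20) s
T ≈ 0.8933 s = 0.8933 seconds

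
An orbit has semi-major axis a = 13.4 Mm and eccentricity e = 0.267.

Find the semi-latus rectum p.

Convert to SI: a = 13.4 Mm = 1.34e+07 m.
p = a (1 − e²).
p = 1.34e+07 · (1 − (0.267)²) = 1.34e+07 · 0.928711 ≈ 1.244e+07 m = 12.44 Mm.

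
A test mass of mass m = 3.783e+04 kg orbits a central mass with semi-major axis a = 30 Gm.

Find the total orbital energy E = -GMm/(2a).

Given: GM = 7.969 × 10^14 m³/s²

Convert to SI: a = 30 Gm = 3e+10 m.
E = −GMm / (2a).
E = −7.969e+14 · 3.783e+04 / (2 · 3e+10) J ≈ -5.024e+08 J = -502.4 MJ.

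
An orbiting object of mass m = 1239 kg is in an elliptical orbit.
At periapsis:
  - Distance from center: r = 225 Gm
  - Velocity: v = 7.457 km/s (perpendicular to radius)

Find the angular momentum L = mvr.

Convert to SI: r = 225 Gm = 2.25e+11 m; v = 7.457 km/s = 7457 m/s.
Since v is perpendicular to r, L = m · v · r.
L = 1239 · 7457 · 2.25e+11 kg·m²/s ≈ 2.079e+18 kg·m²/s.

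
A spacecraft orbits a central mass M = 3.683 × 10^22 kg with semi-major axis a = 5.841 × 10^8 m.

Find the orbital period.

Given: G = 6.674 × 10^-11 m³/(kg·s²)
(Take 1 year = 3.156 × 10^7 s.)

GM = G · M = 6.674e-11 · 3.683e+22 = 2.45803e+12 m³/s².
Kepler's third law: T = 2π √(a³ / GM).
Substituting a = 5.841e+08 m and GM = 2.45803e+12 m³/s²:
T = 2π √((5.841e+08)³ / 2.45803e+12) s
T ≈ 5.657e+07 s = 1.793 years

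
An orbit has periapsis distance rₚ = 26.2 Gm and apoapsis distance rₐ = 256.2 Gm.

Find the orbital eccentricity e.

Convert to SI: rₚ = 26.2 Gm = 2.62e+10 m; rₐ = 256.2 Gm = 2.562e+11 m.
e = (rₐ − rₚ) / (rₐ + rₚ).
e = (2.562e+11 − 2.62e+10) / (2.562e+11 + 2.62e+10) = 2.3e+11 / 2.824e+11 ≈ 0.8144.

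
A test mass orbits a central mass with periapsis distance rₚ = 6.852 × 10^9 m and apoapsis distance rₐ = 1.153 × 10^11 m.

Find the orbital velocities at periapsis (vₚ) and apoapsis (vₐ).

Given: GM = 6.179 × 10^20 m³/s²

Use the vis-viva equation v² = GM(2/r − 1/a) with a = (rₚ + rₐ)/2 = (6.852e+09 + 1.153e+11)/2 = 6.1076e+10 m.
vₚ = √(GM · (2/rₚ − 1/a)) = √(6.179e+20 · (2/6.852e+09 − 1/6.1076e+10)) m/s ≈ 4.126e+05 m/s = 412.6 km/s.
vₐ = √(GM · (2/rₐ − 1/a)) = √(6.179e+20 · (2/1.153e+11 − 1/6.1076e+10)) m/s ≈ 2.452e+04 m/s = 24.52 km/s.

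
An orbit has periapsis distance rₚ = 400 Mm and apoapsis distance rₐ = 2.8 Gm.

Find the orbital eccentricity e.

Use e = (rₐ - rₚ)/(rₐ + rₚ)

Convert to SI: rₚ = 400 Mm = 4e+08 m; rₐ = 2.8 Gm = 2.8e+09 m.
e = (rₐ − rₚ) / (rₐ + rₚ).
e = (2.8e+09 − 4e+08) / (2.8e+09 + 4e+08) = 2.4e+09 / 3.2e+09 ≈ 0.75.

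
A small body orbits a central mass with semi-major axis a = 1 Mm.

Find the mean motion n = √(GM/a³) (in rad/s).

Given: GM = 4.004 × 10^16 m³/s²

Convert to SI: a = 1 Mm = 1e+06 m.
n = √(GM / a³).
n = √(4.004e+16 / (1e+06)³) rad/s ≈ 0.2001 rad/s.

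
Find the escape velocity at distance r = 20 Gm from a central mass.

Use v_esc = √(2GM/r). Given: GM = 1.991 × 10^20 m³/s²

Convert to SI: r = 20 Gm = 2e+10 m.
Escape velocity comes from setting total energy to zero: ½v² − GM/r = 0 ⇒ v_esc = √(2GM / r).
v_esc = √(2 · 1.991e+20 / 2e+10) m/s ≈ 1.411e+05 m/s = 141.1 km/s.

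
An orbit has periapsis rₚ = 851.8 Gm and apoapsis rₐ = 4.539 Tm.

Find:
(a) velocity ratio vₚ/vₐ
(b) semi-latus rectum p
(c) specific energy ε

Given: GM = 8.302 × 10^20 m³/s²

Convert to SI: rₚ = 851.8 Gm = 8.518e+11 m; rₐ = 4.539 Tm = 4.539e+12 m.
(a) Conservation of angular momentum (rₚvₚ = rₐvₐ) gives vₚ/vₐ = rₐ/rₚ = 4.539e+12/8.518e+11 ≈ 5.329
(b) From a = (rₚ + rₐ)/2 = 2.6954e+12 m and e = (rₐ − rₚ)/(rₐ + rₚ) = 0.68398, p = a(1 − e²) = 2.6954e+12 · (1 − (0.68398)²) ≈ 1.434e+12 m
(c) With a = (rₚ + rₐ)/2 = 2.6954e+12 m, ε = −GM/(2a) = −8.302e+20/(2 · 2.6954e+12) J/kg ≈ -1.54e+08 J/kg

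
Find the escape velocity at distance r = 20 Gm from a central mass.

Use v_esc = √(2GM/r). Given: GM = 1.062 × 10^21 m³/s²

Convert to SI: r = 20 Gm = 2e+10 m.
Escape velocity comes from setting total energy to zero: ½v² − GM/r = 0 ⇒ v_esc = √(2GM / r).
v_esc = √(2 · 1.062e+21 / 2e+10) m/s ≈ 3.259e+05 m/s = 325.9 km/s.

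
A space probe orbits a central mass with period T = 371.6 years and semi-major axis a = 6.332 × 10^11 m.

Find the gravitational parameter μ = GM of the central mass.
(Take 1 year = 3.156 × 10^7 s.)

Convert to SI: T = 371.6 years = 1.17277e+10 s.
GM = 4π² · a³ / T².
GM = 4π² · (6.332e+11)³ / (1.17277e+10)² m³/s² ≈ 7.287e+16 m³/s² = 7.287 × 10^16 m³/s².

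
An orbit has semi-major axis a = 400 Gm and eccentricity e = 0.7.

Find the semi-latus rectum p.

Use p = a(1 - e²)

Convert to SI: a = 400 Gm = 4e+11 m.
p = a (1 − e²).
p = 4e+11 · (1 − (0.7)²) = 4e+11 · 0.51 ≈ 2.04e+11 m = 204 Gm.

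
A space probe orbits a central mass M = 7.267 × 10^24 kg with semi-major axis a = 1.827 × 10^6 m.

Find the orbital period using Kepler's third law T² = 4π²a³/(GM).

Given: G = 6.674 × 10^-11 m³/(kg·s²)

GM = G · M = 6.674e-11 · 7.267e+24 = 4.85e+14 m³/s².
Kepler's third law: T = 2π √(a³ / GM).
Substituting a = 1.827e+06 m and GM = 4.85e+14 m³/s²:
T = 2π √((1.827e+06)³ / 4.85e+14) s
T ≈ 704.6 s = 11.74 minutes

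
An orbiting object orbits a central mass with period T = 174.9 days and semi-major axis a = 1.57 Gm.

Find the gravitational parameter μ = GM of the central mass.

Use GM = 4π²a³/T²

Convert to SI: T = 174.9 days = 1.51114e+07 s; a = 1.57 Gm = 1.57e+09 m.
GM = 4π² · a³ / T².
GM = 4π² · (1.57e+09)³ / (1.51114e+07)² m³/s² ≈ 6.69e+14 m³/s² = 6.69 × 10^14 m³/s².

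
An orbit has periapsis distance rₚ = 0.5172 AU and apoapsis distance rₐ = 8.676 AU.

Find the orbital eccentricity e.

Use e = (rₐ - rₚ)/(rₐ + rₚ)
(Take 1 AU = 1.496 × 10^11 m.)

Convert to SI: rₚ = 0.5172 AU = 7.73731e+10 m; rₐ = 8.676 AU = 1.29793e+12 m.
e = (rₐ − rₚ) / (rₐ + rₚ).
e = (1.29793e+12 − 7.73731e+10) / (1.29793e+12 + 7.73731e+10) = 1.22056e+12 / 1.3753e+12 ≈ 0.8875.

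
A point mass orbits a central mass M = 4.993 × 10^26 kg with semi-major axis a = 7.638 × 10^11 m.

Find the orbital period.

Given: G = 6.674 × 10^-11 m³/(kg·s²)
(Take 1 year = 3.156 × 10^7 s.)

GM = G · M = 6.674e-11 · 4.993e+26 = 3.33233e+16 m³/s².
Kepler's third law: T = 2π √(a³ / GM).
Substituting a = 7.638e+11 m and GM = 3.33233e+16 m³/s²:
T = 2π √((7.638e+11)³ / 3.33233e+16) s
T ≈ 2.298e+10 s = 728 years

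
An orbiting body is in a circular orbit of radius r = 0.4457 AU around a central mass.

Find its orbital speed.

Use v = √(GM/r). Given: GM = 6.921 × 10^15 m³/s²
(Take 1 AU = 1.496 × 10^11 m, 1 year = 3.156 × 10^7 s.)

Convert to SI: r = 0.4457 AU = 6.66767e+10 m.
For a circular orbit, gravity supplies the centripetal force, so v = √(GM / r).
v = √(6.921e+15 / 6.66767e+10) m/s ≈ 322.2 m/s = 0.06797 AU/year.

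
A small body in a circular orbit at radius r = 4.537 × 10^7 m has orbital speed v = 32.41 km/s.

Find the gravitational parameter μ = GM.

Convert to SI: v = 32.41 km/s = 32410 m/s.
For a circular orbit v² = GM/r, so GM = v² · r.
GM = (32410)² · 4.537e+07 m³/s² ≈ 4.766e+16 m³/s² = 4.766 × 10^16 m³/s².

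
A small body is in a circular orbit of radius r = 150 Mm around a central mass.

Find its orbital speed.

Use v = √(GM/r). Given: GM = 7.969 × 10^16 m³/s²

Convert to SI: r = 150 Mm = 1.5e+08 m.
For a circular orbit, gravity supplies the centripetal force, so v = √(GM / r).
v = √(7.969e+16 / 1.5e+08) m/s ≈ 2.305e+04 m/s = 23.05 km/s.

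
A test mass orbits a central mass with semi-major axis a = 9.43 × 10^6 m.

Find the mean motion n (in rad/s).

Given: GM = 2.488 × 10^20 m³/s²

n = √(GM / a³).
n = √(2.488e+20 / (9.43e+06)³) rad/s ≈ 0.5447 rad/s.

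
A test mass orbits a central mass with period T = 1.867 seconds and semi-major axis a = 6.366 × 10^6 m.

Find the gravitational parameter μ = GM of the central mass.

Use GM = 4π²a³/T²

GM = 4π² · a³ / T².
GM = 4π² · (6.366e+06)³ / (1.867)² m³/s² ≈ 2.922e+21 m³/s² = 2.922 × 10^21 m³/s².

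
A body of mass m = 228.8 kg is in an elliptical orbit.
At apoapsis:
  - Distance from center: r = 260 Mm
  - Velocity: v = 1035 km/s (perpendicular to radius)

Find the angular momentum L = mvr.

Convert to SI: r = 260 Mm = 2.6e+08 m; v = 1035 km/s = 1.035e+06 m/s.
Since v is perpendicular to r, L = m · v · r.
L = 228.8 · 1.035e+06 · 2.6e+08 kg·m²/s ≈ 6.157e+16 kg·m²/s.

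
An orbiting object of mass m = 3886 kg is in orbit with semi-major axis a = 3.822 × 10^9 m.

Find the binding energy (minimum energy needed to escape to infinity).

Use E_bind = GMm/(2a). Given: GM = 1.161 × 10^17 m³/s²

Total orbital energy is E = −GMm/(2a); binding energy is E_bind = −E = GMm/(2a).
E_bind = 1.161e+17 · 3886 / (2 · 3.822e+09) J ≈ 5.902e+10 J = 59.02 GJ.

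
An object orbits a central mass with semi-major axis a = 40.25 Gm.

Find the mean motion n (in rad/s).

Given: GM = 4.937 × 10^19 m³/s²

Convert to SI: a = 40.25 Gm = 4.025e+10 m.
n = √(GM / a³).
n = √(4.937e+19 / (4.025e+10)³) rad/s ≈ 8.701e-07 rad/s.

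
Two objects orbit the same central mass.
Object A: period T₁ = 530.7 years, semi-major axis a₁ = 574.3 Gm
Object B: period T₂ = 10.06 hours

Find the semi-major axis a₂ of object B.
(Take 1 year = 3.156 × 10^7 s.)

Convert to SI: T₁ = 530.7 years = 1.67489e+10 s; a₁ = 574.3 Gm = 5.743e+11 m; T₂ = 10.06 hours = 36216 s.
Kepler's third law: (T₁/T₂)² = (a₁/a₂)³ ⇒ a₂ = a₁ · (T₂/T₁)^(2/3).
T₂/T₁ = 36216 / 1.67489e+10 = 2.16229e-06.
a₂ = 5.743e+11 · (2.16229e-06)^(2/3) m ≈ 9.603e+07 m = 96.03 Mm.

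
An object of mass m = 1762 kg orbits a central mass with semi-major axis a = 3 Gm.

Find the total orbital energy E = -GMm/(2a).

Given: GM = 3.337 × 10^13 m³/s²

Convert to SI: a = 3 Gm = 3e+09 m.
E = −GMm / (2a).
E = −3.337e+13 · 1762 / (2 · 3e+09) J ≈ -9.8e+06 J = -9.8 MJ.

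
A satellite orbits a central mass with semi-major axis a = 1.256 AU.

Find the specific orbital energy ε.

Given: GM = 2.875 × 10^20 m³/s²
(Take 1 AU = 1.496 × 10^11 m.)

Convert to SI: a = 1.256 AU = 1.87898e+11 m.
ε = −GM / (2a).
ε = −2.875e+20 / (2 · 1.87898e+11) J/kg ≈ -7.65e+08 J/kg = -765 MJ/kg.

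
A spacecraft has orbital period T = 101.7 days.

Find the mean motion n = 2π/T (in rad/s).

Convert to SI: T = 101.7 days = 8.78688e+06 s.
n = 2π / T.
n = 2π / 8.78688e+06 s ≈ 7.151e-07 rad/s.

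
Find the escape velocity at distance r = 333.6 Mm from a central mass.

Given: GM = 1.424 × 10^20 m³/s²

Convert to SI: r = 333.6 Mm = 3.336e+08 m.
Escape velocity comes from setting total energy to zero: ½v² − GM/r = 0 ⇒ v_esc = √(2GM / r).
v_esc = √(2 · 1.424e+20 / 3.336e+08) m/s ≈ 9.24e+05 m/s = 924 km/s.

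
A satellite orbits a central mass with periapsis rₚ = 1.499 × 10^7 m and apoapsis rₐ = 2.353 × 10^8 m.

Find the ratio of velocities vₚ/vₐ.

Conservation of angular momentum gives rₚvₚ = rₐvₐ, so vₚ/vₐ = rₐ/rₚ.
vₚ/vₐ = 2.353e+08 / 1.499e+07 ≈ 15.7.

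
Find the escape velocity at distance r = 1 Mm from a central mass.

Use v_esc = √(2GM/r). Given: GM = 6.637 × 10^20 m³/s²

Convert to SI: r = 1 Mm = 1e+06 m.
Escape velocity comes from setting total energy to zero: ½v² − GM/r = 0 ⇒ v_esc = √(2GM / r).
v_esc = √(2 · 6.637e+20 / 1e+06) m/s ≈ 3.643e+07 m/s = 3.643e+04 km/s.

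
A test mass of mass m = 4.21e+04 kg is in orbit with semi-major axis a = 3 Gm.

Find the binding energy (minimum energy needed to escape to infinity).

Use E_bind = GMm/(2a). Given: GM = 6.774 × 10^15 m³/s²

Convert to SI: a = 3 Gm = 3e+09 m.
Total orbital energy is E = −GMm/(2a); binding energy is E_bind = −E = GMm/(2a).
E_bind = 6.774e+15 · 4.21e+04 / (2 · 3e+09) J ≈ 4.753e+10 J = 47.53 GJ.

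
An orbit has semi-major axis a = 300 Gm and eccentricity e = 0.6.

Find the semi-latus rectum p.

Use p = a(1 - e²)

Convert to SI: a = 300 Gm = 3e+11 m.
p = a (1 − e²).
p = 3e+11 · (1 − (0.6)²) = 3e+11 · 0.64 ≈ 1.92e+11 m = 192 Gm.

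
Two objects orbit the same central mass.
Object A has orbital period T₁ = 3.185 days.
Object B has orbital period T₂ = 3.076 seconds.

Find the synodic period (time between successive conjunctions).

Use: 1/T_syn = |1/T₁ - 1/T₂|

Convert to SI: T₁ = 3.185 days = 275184 s.
T_syn = |T₁ · T₂ / (T₁ − T₂)|.
T_syn = |275184 · 3.076 / (275184 − 3.076)| s ≈ 3.076 s = 3.076 seconds.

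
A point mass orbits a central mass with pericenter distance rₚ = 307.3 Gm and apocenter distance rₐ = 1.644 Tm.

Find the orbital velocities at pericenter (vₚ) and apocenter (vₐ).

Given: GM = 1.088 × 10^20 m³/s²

Convert to SI: rₚ = 307.3 Gm = 3.073e+11 m; rₐ = 1.644 Tm = 1.644e+12 m.
Use the vis-viva equation v² = GM(2/r − 1/a) with a = (rₚ + rₐ)/2 = (3.073e+11 + 1.644e+12)/2 = 9.7565e+11 m.
vₚ = √(GM · (2/rₚ − 1/a)) = √(1.088e+20 · (2/3.073e+11 − 1/9.7565e+11)) m/s ≈ 2.443e+04 m/s = 24.43 km/s.
vₐ = √(GM · (2/rₐ − 1/a)) = √(1.088e+20 · (2/1.644e+12 − 1/9.7565e+11)) m/s ≈ 4566 m/s = 4.566 km/s.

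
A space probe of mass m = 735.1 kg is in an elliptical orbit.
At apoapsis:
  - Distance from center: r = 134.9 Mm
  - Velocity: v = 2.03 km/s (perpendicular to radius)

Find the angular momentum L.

Convert to SI: r = 134.9 Mm = 1.349e+08 m; v = 2.03 km/s = 2030 m/s.
Since v is perpendicular to r, L = m · v · r.
L = 735.1 · 2030 · 1.349e+08 kg·m²/s ≈ 2.013e+14 kg·m²/s.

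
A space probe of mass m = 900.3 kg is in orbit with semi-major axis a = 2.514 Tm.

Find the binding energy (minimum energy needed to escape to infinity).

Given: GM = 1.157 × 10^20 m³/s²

Convert to SI: a = 2.514 Tm = 2.514e+12 m.
Total orbital energy is E = −GMm/(2a); binding energy is E_bind = −E = GMm/(2a).
E_bind = 1.157e+20 · 900.3 / (2 · 2.514e+12) J ≈ 2.072e+10 J = 20.72 GJ.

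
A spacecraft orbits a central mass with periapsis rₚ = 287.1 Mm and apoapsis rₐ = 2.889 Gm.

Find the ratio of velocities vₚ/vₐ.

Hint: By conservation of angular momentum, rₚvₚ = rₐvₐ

Convert to SI: rₚ = 287.1 Mm = 2.871e+08 m; rₐ = 2.889 Gm = 2.889e+09 m.
Conservation of angular momentum gives rₚvₚ = rₐvₐ, so vₚ/vₐ = rₐ/rₚ.
vₚ/vₐ = 2.889e+09 / 2.871e+08 ≈ 10.06.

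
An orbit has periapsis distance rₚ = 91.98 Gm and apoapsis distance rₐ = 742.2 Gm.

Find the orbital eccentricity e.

Convert to SI: rₚ = 91.98 Gm = 9.198e+10 m; rₐ = 742.2 Gm = 7.422e+11 m.
e = (rₐ − rₚ) / (rₐ + rₚ).
e = (7.422e+11 − 9.198e+10) / (7.422e+11 + 9.198e+10) = 6.5022e+11 / 8.3418e+11 ≈ 0.7795.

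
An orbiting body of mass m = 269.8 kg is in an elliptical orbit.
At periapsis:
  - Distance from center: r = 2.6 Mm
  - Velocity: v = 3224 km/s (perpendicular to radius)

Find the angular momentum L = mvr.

Convert to SI: r = 2.6 Mm = 2.6e+06 m; v = 3224 km/s = 3.224e+06 m/s.
Since v is perpendicular to r, L = m · v · r.
L = 269.8 · 3.224e+06 · 2.6e+06 kg·m²/s ≈ 2.262e+15 kg·m²/s.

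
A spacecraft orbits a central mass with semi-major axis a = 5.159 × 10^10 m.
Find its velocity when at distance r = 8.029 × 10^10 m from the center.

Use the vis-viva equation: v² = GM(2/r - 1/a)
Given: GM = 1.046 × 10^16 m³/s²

Vis-viva: v = √(GM · (2/r − 1/a)).
2/r − 1/a = 2/8.029e+10 − 1/5.159e+10 = 5.5261e-12 m⁻¹.
v = √(1.046e+16 · 5.5261e-12) m/s ≈ 240.4 m/s = 240.4 m/s.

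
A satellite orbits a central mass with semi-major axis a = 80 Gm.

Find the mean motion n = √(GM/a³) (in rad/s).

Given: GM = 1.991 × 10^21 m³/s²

Convert to SI: a = 80 Gm = 8e+10 m.
n = √(GM / a³).
n = √(1.991e+21 / (8e+10)³) rad/s ≈ 1.972e-06 rad/s.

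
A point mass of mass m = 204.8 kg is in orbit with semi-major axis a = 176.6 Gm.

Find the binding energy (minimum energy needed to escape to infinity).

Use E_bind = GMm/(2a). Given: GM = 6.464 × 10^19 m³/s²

Convert to SI: a = 176.6 Gm = 1.766e+11 m.
Total orbital energy is E = −GMm/(2a); binding energy is E_bind = −E = GMm/(2a).
E_bind = 6.464e+19 · 204.8 / (2 · 1.766e+11) J ≈ 3.748e+10 J = 37.48 GJ.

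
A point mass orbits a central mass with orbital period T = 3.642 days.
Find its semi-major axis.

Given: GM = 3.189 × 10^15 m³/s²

Convert to SI: T = 3.642 days = 314669 s.
Invert Kepler's third law: a = (GM · T² / (4π²))^(1/3).
Substituting T = 314669 s and GM = 3.189e+15 m³/s²:
a = (3.189e+15 · (314669)² / (4π²))^(1/3) m
a ≈ 2e+08 m = 200 Mm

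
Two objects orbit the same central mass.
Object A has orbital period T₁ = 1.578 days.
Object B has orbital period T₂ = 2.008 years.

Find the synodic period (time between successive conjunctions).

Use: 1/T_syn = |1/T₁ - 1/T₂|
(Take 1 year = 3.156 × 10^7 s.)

Convert to SI: T₁ = 1.578 days = 136339 s; T₂ = 2.008 years = 6.33725e+07 s.
T_syn = |T₁ · T₂ / (T₁ − T₂)|.
T_syn = |136339 · 6.33725e+07 / (136339 − 6.33725e+07)| s ≈ 1.366e+05 s = 1.581 days.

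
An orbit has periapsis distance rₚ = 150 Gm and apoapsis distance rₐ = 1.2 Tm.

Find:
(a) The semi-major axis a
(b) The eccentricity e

Convert to SI: rₚ = 150 Gm = 1.5e+11 m; rₐ = 1.2 Tm = 1.2e+12 m.
(a) a = (rₚ + rₐ) / 2 = (1.5e+11 + 1.2e+12) / 2 ≈ 6.75e+11 m = 675 Gm.
(b) e = (rₐ − rₚ) / (rₐ + rₚ) = (1.2e+12 − 1.5e+11) / (1.2e+12 + 1.5e+11) ≈ 0.7778.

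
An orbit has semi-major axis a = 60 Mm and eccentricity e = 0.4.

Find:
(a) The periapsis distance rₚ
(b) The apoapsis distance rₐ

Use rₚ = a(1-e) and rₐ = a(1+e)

Convert to SI: a = 60 Mm = 6e+07 m.
(a) rₚ = a(1 − e) = 6e+07 · (1 − 0.4) = 6e+07 · 0.6 ≈ 3.6e+07 m = 36 Mm.
(b) rₐ = a(1 + e) = 6e+07 · (1 + 0.4) = 6e+07 · 1.4 ≈ 8.4e+07 m = 84 Mm.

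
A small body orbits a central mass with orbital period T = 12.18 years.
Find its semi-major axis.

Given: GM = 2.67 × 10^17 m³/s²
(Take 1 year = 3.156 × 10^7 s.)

Convert to SI: T = 12.18 years = 3.84401e+08 s.
Invert Kepler's third law: a = (GM · T² / (4π²))^(1/3).
Substituting T = 3.84401e+08 s and GM = 2.67e+17 m³/s²:
a = (2.67e+17 · (3.84401e+08)² / (4π²))^(1/3) m
a ≈ 9.998e+10 m = 99.98 Gm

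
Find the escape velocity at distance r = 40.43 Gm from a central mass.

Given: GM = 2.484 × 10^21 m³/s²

Convert to SI: r = 40.43 Gm = 4.043e+10 m.
Escape velocity comes from setting total energy to zero: ½v² − GM/r = 0 ⇒ v_esc = √(2GM / r).
v_esc = √(2 · 2.484e+21 / 4.043e+10) m/s ≈ 3.505e+05 m/s = 350.5 km/s.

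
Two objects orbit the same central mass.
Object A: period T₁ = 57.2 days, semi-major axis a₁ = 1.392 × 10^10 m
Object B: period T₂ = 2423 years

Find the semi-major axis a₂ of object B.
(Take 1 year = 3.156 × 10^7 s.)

Convert to SI: T₁ = 57.2 days = 4.94208e+06 s; T₂ = 2423 years = 7.64699e+10 s.
Kepler's third law: (T₁/T₂)² = (a₁/a₂)³ ⇒ a₂ = a₁ · (T₂/T₁)^(2/3).
T₂/T₁ = 7.64699e+10 / 4.94208e+06 = 15473.2.
a₂ = 1.392e+10 · (15473.2)^(2/3) m ≈ 8.644e+12 m = 8.644 × 10^12 m.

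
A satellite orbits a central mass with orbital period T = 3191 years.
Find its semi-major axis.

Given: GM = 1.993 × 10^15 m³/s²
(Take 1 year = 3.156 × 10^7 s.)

Convert to SI: T = 3191 years = 1.00708e+11 s.
Invert Kepler's third law: a = (GM · T² / (4π²))^(1/3).
Substituting T = 1.00708e+11 s and GM = 1.993e+15 m³/s²:
a = (1.993e+15 · (1.00708e+11)² / (4π²))^(1/3) m
a ≈ 8e+11 m = 800 Gm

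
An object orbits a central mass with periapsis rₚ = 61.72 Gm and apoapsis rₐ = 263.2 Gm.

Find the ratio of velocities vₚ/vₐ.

Convert to SI: rₚ = 61.72 Gm = 6.172e+10 m; rₐ = 263.2 Gm = 2.632e+11 m.
Conservation of angular momentum gives rₚvₚ = rₐvₐ, so vₚ/vₐ = rₐ/rₚ.
vₚ/vₐ = 2.632e+11 / 6.172e+10 ≈ 4.264.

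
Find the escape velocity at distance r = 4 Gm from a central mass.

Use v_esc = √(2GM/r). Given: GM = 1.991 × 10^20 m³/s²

Convert to SI: r = 4 Gm = 4e+09 m.
Escape velocity comes from setting total energy to zero: ½v² − GM/r = 0 ⇒ v_esc = √(2GM / r).
v_esc = √(2 · 1.991e+20 / 4e+09) m/s ≈ 3.155e+05 m/s = 315.5 km/s.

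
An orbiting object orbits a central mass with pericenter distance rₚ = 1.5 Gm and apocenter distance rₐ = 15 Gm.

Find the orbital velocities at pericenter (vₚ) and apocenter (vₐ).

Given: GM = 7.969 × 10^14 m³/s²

Convert to SI: rₚ = 1.5 Gm = 1.5e+09 m; rₐ = 15 Gm = 1.5e+10 m.
Use the vis-viva equation v² = GM(2/r − 1/a) with a = (rₚ + rₐ)/2 = (1.5e+09 + 1.5e+10)/2 = 8.25e+09 m.
vₚ = √(GM · (2/rₚ − 1/a)) = √(7.969e+14 · (2/1.5e+09 − 1/8.25e+09)) m/s ≈ 982.8 m/s = 982.8 m/s.
vₐ = √(GM · (2/rₐ − 1/a)) = √(7.969e+14 · (2/1.5e+10 − 1/8.25e+09)) m/s ≈ 98.28 m/s = 98.28 m/s.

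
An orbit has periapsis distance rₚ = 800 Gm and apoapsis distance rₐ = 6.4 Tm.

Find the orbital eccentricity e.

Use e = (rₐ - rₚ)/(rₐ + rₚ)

Convert to SI: rₚ = 800 Gm = 8e+11 m; rₐ = 6.4 Tm = 6.4e+12 m.
e = (rₐ − rₚ) / (rₐ + rₚ).
e = (6.4e+12 − 8e+11) / (6.4e+12 + 8e+11) = 5.6e+12 / 7.2e+12 ≈ 0.7778.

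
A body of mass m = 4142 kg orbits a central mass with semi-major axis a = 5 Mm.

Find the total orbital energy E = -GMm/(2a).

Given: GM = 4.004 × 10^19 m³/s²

Convert to SI: a = 5 Mm = 5e+06 m.
E = −GMm / (2a).
E = −4.004e+19 · 4142 / (2 · 5e+06) J ≈ -1.658e+16 J = -16.58 PJ.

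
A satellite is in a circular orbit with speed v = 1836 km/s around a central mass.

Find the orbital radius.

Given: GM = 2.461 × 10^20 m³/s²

Convert to SI: v = 1836 km/s = 1.836e+06 m/s.
For a circular orbit, v² = GM / r, so r = GM / v².
r = 2.461e+20 / (1.836e+06)² m ≈ 7.301e+07 m = 73.01 Mm.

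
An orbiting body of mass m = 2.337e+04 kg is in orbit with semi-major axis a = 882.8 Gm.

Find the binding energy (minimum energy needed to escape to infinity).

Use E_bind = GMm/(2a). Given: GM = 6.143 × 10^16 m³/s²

Convert to SI: a = 882.8 Gm = 8.828e+11 m.
Total orbital energy is E = −GMm/(2a); binding energy is E_bind = −E = GMm/(2a).
E_bind = 6.143e+16 · 2.337e+04 / (2 · 8.828e+11) J ≈ 8.131e+08 J = 813.1 MJ.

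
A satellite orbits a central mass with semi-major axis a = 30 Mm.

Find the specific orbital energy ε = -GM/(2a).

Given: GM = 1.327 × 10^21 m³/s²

Convert to SI: a = 30 Mm = 3e+07 m.
ε = −GM / (2a).
ε = −1.327e+21 / (2 · 3e+07) J/kg ≈ -2.212e+13 J/kg = -2.212e+04 GJ/kg.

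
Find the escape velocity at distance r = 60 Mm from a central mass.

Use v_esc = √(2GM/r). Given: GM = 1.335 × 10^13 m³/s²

Convert to SI: r = 60 Mm = 6e+07 m.
Escape velocity comes from setting total energy to zero: ½v² − GM/r = 0 ⇒ v_esc = √(2GM / r).
v_esc = √(2 · 1.335e+13 / 6e+07) m/s ≈ 667.1 m/s = 667.1 m/s.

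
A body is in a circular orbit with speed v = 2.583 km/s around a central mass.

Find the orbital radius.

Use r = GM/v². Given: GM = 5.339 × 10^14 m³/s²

Convert to SI: v = 2.583 km/s = 2583 m/s.
For a circular orbit, v² = GM / r, so r = GM / v².
r = 5.339e+14 / (2583)² m ≈ 8.002e+07 m = 80.02 Mm.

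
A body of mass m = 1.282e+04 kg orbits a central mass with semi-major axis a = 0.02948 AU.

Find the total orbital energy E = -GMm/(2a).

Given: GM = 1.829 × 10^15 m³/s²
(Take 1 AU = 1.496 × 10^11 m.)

Convert to SI: a = 0.02948 AU = 4.41021e+09 m.
E = −GMm / (2a).
E = −1.829e+15 · 1.282e+04 / (2 · 4.41021e+09) J ≈ -2.658e+09 J = -2.658 GJ.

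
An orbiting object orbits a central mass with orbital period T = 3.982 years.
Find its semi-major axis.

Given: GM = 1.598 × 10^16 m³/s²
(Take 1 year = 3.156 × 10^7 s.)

Convert to SI: T = 3.982 years = 1.25672e+08 s.
Invert Kepler's third law: a = (GM · T² / (4π²))^(1/3).
Substituting T = 1.25672e+08 s and GM = 1.598e+16 m³/s²:
a = (1.598e+16 · (1.25672e+08)² / (4π²))^(1/3) m
a ≈ 1.856e+10 m = 1.856 × 10^10 m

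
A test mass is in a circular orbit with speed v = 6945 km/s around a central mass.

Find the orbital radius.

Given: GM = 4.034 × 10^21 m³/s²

Convert to SI: v = 6945 km/s = 6.945e+06 m/s.
For a circular orbit, v² = GM / r, so r = GM / v².
r = 4.034e+21 / (6.945e+06)² m ≈ 8.364e+07 m = 83.64 Mm.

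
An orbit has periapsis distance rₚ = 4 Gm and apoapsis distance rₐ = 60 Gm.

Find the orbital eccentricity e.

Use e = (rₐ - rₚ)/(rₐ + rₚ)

Convert to SI: rₚ = 4 Gm = 4e+09 m; rₐ = 60 Gm = 6e+10 m.
e = (rₐ − rₚ) / (rₐ + rₚ).
e = (6e+10 − 4e+09) / (6e+10 + 4e+09) = 5.6e+10 / 6.4e+10 ≈ 0.875.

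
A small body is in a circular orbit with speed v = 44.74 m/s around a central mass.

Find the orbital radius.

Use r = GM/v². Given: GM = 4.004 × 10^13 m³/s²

For a circular orbit, v² = GM / r, so r = GM / v².
r = 4.004e+13 / (44.74)² m ≈ 2e+10 m = 20 Gm.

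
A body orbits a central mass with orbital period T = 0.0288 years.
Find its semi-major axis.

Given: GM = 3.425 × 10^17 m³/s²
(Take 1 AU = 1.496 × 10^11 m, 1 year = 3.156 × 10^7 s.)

Convert to SI: T = 0.0288 years = 908928 s.
Invert Kepler's third law: a = (GM · T² / (4π²))^(1/3).
Substituting T = 908928 s and GM = 3.425e+17 m³/s²:
a = (3.425e+17 · (908928)² / (4π²))^(1/3) m
a ≈ 1.928e+09 m = 0.01289 AU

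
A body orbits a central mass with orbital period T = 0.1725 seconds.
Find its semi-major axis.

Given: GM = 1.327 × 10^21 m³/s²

Invert Kepler's third law: a = (GM · T² / (4π²))^(1/3).
Substituting T = 0.1725 s and GM = 1.327e+21 m³/s²:
a = (1.327e+21 · (0.1725)² / (4π²))^(1/3) m
a ≈ 1e+06 m = 1 Mm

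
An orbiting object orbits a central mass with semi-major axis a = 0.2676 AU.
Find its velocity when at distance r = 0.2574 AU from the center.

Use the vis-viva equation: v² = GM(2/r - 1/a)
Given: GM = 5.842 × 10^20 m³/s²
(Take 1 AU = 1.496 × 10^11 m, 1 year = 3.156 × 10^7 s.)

Convert to SI: a = 0.2676 AU = 4.0033e+10 m; r = 0.2574 AU = 3.8507e+10 m.
Vis-viva: v = √(GM · (2/r − 1/a)).
2/r − 1/a = 2/3.8507e+10 − 1/4.0033e+10 = 2.69591e-11 m⁻¹.
v = √(5.842e+20 · 2.69591e-11) m/s ≈ 1.255e+05 m/s = 26.48 AU/year.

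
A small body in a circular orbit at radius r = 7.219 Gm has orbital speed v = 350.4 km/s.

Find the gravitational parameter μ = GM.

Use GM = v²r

Convert to SI: r = 7.219 Gm = 7.219e+09 m; v = 350.4 km/s = 350400 m/s.
For a circular orbit v² = GM/r, so GM = v² · r.
GM = (350400)² · 7.219e+09 m³/s² ≈ 8.863e+20 m³/s² = 8.863 × 10^20 m³/s².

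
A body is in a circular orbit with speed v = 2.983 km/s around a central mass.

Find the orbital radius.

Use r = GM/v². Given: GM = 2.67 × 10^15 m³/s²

Convert to SI: v = 2.983 km/s = 2983 m/s.
For a circular orbit, v² = GM / r, so r = GM / v².
r = 2.67e+15 / (2983)² m ≈ 3.001e+08 m = 300.1 Mm.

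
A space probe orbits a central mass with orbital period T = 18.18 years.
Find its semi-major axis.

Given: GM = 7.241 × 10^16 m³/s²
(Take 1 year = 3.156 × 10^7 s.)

Convert to SI: T = 18.18 years = 5.73761e+08 s.
Invert Kepler's third law: a = (GM · T² / (4π²))^(1/3).
Substituting T = 5.73761e+08 s and GM = 7.241e+16 m³/s²:
a = (7.241e+16 · (5.73761e+08)² / (4π²))^(1/3) m
a ≈ 8.452e+10 m = 8.452 × 10^10 m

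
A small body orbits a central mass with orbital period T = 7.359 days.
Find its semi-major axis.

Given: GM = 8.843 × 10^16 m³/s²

Convert to SI: T = 7.359 days = 635818 s.
Invert Kepler's third law: a = (GM · T² / (4π²))^(1/3).
Substituting T = 635818 s and GM = 8.843e+16 m³/s²:
a = (8.843e+16 · (635818)² / (4π²))^(1/3) m
a ≈ 9.675e+08 m = 967.5 Mm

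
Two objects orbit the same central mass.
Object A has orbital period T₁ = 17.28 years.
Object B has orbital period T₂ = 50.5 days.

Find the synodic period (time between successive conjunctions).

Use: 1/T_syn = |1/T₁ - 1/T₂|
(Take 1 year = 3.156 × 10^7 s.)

Convert to SI: T₁ = 17.28 years = 5.45357e+08 s; T₂ = 50.5 days = 4.3632e+06 s.
T_syn = |T₁ · T₂ / (T₁ − T₂)|.
T_syn = |5.45357e+08 · 4.3632e+06 / (5.45357e+08 − 4.3632e+06)| s ≈ 4.398e+06 s = 50.91 days.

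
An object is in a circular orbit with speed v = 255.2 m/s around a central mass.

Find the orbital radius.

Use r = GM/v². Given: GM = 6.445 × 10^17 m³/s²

For a circular orbit, v² = GM / r, so r = GM / v².
r = 6.445e+17 / (255.2)² m ≈ 9.896e+12 m = 9.896 Tm.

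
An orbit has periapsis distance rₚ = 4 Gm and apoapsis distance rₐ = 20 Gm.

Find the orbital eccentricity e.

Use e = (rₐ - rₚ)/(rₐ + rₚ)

Convert to SI: rₚ = 4 Gm = 4e+09 m; rₐ = 20 Gm = 2e+10 m.
e = (rₐ − rₚ) / (rₐ + rₚ).
e = (2e+10 − 4e+09) / (2e+10 + 4e+09) = 1.6e+10 / 2.4e+10 ≈ 0.6667.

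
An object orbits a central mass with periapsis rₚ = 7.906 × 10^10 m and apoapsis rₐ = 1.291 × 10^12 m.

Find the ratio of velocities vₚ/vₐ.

Conservation of angular momentum gives rₚvₚ = rₐvₐ, so vₚ/vₐ = rₐ/rₚ.
vₚ/vₐ = 1.291e+12 / 7.906e+10 ≈ 16.33.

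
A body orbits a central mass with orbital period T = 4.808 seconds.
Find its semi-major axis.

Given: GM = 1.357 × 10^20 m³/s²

Invert Kepler's third law: a = (GM · T² / (4π²))^(1/3).
Substituting T = 4.808 s and GM = 1.357e+20 m³/s²:
a = (1.357e+20 · (4.808)² / (4π²))^(1/3) m
a ≈ 4.299e+06 m = 4.299 Mm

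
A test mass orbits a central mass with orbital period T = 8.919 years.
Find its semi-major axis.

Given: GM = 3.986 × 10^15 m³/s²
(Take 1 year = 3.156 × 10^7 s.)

Convert to SI: T = 8.919 years = 2.81484e+08 s.
Invert Kepler's third law: a = (GM · T² / (4π²))^(1/3).
Substituting T = 2.81484e+08 s and GM = 3.986e+15 m³/s²:
a = (3.986e+15 · (2.81484e+08)² / (4π²))^(1/3) m
a ≈ 2e+10 m = 20 Gm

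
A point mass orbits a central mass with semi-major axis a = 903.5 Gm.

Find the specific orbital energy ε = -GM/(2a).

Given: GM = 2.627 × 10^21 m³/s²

Convert to SI: a = 903.5 Gm = 9.035e+11 m.
ε = −GM / (2a).
ε = −2.627e+21 / (2 · 9.035e+11) J/kg ≈ -1.454e+09 J/kg = -1.454 GJ/kg.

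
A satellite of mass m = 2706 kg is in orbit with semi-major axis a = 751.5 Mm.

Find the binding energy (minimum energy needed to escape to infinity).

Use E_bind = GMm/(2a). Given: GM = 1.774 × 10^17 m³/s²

Convert to SI: a = 751.5 Mm = 7.515e+08 m.
Total orbital energy is E = −GMm/(2a); binding energy is E_bind = −E = GMm/(2a).
E_bind = 1.774e+17 · 2706 / (2 · 7.515e+08) J ≈ 3.194e+11 J = 319.4 GJ.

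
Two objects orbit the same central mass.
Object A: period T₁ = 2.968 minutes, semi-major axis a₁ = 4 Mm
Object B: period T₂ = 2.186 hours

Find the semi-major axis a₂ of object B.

Convert to SI: T₁ = 2.968 minutes = 178.08 s; a₁ = 4 Mm = 4e+06 m; T₂ = 2.186 hours = 7869.6 s.
Kepler's third law: (T₁/T₂)² = (a₁/a₂)³ ⇒ a₂ = a₁ · (T₂/T₁)^(2/3).
T₂/T₁ = 7869.6 / 178.08 = 44.1914.
a₂ = 4e+06 · (44.1914)^(2/3) m ≈ 5e+07 m = 50 Mm.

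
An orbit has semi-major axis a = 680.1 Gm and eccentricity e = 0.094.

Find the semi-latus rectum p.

Convert to SI: a = 680.1 Gm = 6.801e+11 m.
p = a (1 − e²).
p = 6.801e+11 · (1 − (0.094)²) = 6.801e+11 · 0.991164 ≈ 6.741e+11 m = 674.1 Gm.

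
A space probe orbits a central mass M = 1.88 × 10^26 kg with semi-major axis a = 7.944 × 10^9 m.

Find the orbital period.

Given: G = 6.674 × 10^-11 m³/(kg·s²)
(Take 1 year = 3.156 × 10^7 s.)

GM = G · M = 6.674e-11 · 1.88e+26 = 1.25471e+16 m³/s².
Kepler's third law: T = 2π √(a³ / GM).
Substituting a = 7.944e+09 m and GM = 1.25471e+16 m³/s²:
T = 2π √((7.944e+09)³ / 1.25471e+16) s
T ≈ 3.972e+07 s = 1.258 years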